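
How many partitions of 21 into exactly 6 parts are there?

A full systematic count gives 110.

110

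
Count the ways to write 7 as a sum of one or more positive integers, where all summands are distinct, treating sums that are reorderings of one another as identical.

The partitions of 7 that satisfy the conditions:
7
6 + 1
5 + 2
4 + 3
4 + 2 + 1

5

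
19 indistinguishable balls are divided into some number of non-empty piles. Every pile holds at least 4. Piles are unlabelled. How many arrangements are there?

Enumerating:
19
15, 4
14, 5
13, 6
12, 7
11, 8
11, 4, 4
10, 9
10, 5, 4
9, 6, 4
9, 5, 5
8, 7, 4
8, 6, 5
7, 7, 5
7, 6, 6
7, 4, 4, 4
6, 5, 4, 4
5, 5, 5, 4
That's 18 in total.

18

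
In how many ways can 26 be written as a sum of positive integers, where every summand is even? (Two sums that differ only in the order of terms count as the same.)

Systematic enumeration (by largest part, then next-largest, …) yields 101.

101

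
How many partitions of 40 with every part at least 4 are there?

Systematic enumeration (by largest part, then next-largest, …) yields 688.

688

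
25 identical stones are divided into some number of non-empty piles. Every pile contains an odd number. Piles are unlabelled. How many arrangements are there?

142

Enumerating by decreasing first part gives 142 partitions in all.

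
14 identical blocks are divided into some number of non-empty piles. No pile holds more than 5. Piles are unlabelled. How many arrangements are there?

A partial list (first 12 by largest part):
5,5,4
5,5,3,1
5,5,2,2
5,5,2,1,1
5,5,1,1,1,1
5,4,4,1
5,4,3,2
5,4,3,1,1
5,4,2,2,1
5,4,2,1,1,1
5,4,1,1,1,1,1
5,3,3,3
…and 58 more, for 70 total.

70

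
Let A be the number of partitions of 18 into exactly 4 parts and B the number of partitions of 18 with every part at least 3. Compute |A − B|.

14

Partitions of 18 into exactly 4 parts: 47.
Partitions of 18 with every part at least 3: 33.
|47 − 33| = 14.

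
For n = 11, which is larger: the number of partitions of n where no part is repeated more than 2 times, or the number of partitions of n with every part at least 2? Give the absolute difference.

13

Partitions of 11 where no part is repeated more than 2 times: 27.
Partitions of 11 with every part at least 2: 14.
|27 − 14| = 13.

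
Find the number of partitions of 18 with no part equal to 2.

154

Direct enumeration gives 154 partitions.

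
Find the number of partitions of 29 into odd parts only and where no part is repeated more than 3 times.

There are 88 such partitions.

88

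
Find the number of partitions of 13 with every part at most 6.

71

Counting exhaustively, 71 partitions satisfy the conditions.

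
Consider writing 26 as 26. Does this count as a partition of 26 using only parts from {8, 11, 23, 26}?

The parts sum to 26, and the condition 'each summand belongs to {8, 11, 23, 26}' holds.

Yes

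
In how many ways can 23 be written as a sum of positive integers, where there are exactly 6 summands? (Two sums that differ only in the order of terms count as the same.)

There are 163 such partitions.

163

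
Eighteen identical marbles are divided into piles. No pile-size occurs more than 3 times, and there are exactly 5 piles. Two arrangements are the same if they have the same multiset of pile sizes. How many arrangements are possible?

A partial list (first 12 by largest part):
13,2,1,1,1
12,3,1,1,1
12,2,2,1,1
11,4,1,1,1
11,3,2,1,1
11,2,2,2,1
10,5,1,1,1
10,4,2,1,1
10,3,3,1,1
10,3,2,2,1
9,6,1,1,1
9,5,2,1,1
…and 41 more, for 53 total.

53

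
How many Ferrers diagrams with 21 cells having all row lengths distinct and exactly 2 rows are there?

10

They are:
20, 1
19, 2
18, 3
17, 4
16, 5
15, 6
14, 7
13, 8
12, 9
11, 10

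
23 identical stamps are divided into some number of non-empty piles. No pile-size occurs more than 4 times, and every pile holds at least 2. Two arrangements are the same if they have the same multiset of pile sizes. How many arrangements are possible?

221

Direct enumeration gives 221 partitions.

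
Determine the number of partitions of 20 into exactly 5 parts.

Systematic enumeration (by largest part, then next-largest, …) yields 84.

84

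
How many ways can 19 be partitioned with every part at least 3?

There are too many to list fully; the first 12 (by largest part) are:
19
16, 3
15, 4
14, 5
13, 6
13, 3, 3
12, 7
12, 4, 3
11, 8
11, 5, 3
11, 4, 4
10, 9
…and 27 more, for 39 total.

39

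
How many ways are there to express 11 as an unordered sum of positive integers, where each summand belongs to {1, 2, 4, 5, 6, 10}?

They are:
10 + 1
6 + 5
6 + 4 + 1
6 + 2 + 2 + 1
6 + 2 + 1 + 1 + 1
6 + 1 + 1 + 1 + 1 + 1
5 + 5 + 1
5 + 4 + 2
5 + 4 + 1 + 1
5 + 2 + 2 + 2
5 + 2 + 2 + 1 + 1
5 + 2 + 1 + 1 + 1 + 1
5 + 1 + 1 + 1 + 1 + 1 + 1
4 + 4 + 2 + 1
4 + 4 + 1 + 1 + 1
4 + 2 + 2 + 2 + 1
4 + 2 + 2 + 1 + 1 + 1
4 + 2 + 1 + 1 + 1 + 1 + 1
4 + 1 + 1 + 1 + 1 + 1 + 1 + 1
2 + 2 + 2 + 2 + 2 + 1
2 + 2 + 2 + 2 + 1 + 1 + 1
2 + 2 + 2 + 1 + 1 + 1 + 1 + 1
2 + 2 + 1 + 1 + 1 + 1 + 1 + 1 + 1
2 + 1 + 1 + 1 + 1 + 1 + 1 + 1 + 1 + 1
1 + 1 + 1 + 1 + 1 + 1 + 1 + 1 + 1 + 1 + 1

25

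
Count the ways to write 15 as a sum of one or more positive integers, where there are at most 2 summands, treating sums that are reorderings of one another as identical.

8

Listing the qualifying partitions of 15:
15
14+1
13+2
12+3
11+4
10+5
9+6
8+7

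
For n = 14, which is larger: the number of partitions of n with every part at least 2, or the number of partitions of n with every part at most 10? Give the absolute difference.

94

Partitions of 14 with every part at least 2: 34.
Partitions of 14 with every part at most 10: 128.
|34 − 128| = 94.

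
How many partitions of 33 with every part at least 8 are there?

23

They are:
33
25+8
24+9
23+10
22+11
21+12
20+13
19+14
18+15
17+16
17+8+8
16+9+8
15+10+8
15+9+9
14+11+8
14+10+9
13+12+8
13+11+9
13+10+10
12+12+9
12+11+10
11+11+11
9+8+8+8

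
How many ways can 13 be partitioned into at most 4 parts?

There are too many to list fully; the first 12 (by largest part) are:
13
12,1
11,2
11,1,1
10,3
10,2,1
10,1,1,1
9,4
9,3,1
9,2,2
9,2,1,1
8,5
…and 27 more, for 39 total.

39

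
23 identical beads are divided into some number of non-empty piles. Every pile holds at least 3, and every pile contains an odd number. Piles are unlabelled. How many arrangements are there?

15

Listing the qualifying partitions of 23:
23
17 + 3 + 3
15 + 5 + 3
13 + 7 + 3
13 + 5 + 5
11 + 9 + 3
11 + 7 + 5
11 + 3 + 3 + 3 + 3
9 + 9 + 5
9 + 7 + 7
9 + 5 + 3 + 3 + 3
7 + 7 + 3 + 3 + 3
7 + 5 + 5 + 3 + 3
5 + 5 + 5 + 5 + 3
5 + 3 + 3 + 3 + 3 + 3 + 3
That's 15 in total.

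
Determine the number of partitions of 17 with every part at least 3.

The partitions of 17 that satisfy the conditions:
17
14,3
13,4
12,5
11,6
11,3,3
10,7
10,4,3
9,8
9,5,3
9,4,4
8,6,3
8,5,4
8,3,3,3
7,7,3
7,6,4
7,5,5
7,4,3,3
6,6,5
6,5,3,3
6,4,4,3
5,5,4,3
5,4,4,4
5,3,3,3,3
4,4,3,3,3
That's 25 in total.

25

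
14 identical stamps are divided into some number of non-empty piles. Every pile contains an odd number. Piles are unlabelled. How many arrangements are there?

The partitions of 14 that satisfy the conditions:
13,1
11,3
11,1,1,1
9,5
9,3,1,1
9,1,1,1,1,1
7,7
7,5,1,1
7,3,3,1
7,3,1,1,1,1
7,1,1,1,1,1,1,1
5,5,3,1
5,5,1,1,1,1
5,3,3,3
5,3,3,1,1,1
5,3,1,1,1,1,1,1
5,1,1,1,1,1,1,1,1,1
3,3,3,3,1,1
3,3,3,1,1,1,1,1
3,3,1,1,1,1,1,1,1,1
3,1,1,1,1,1,1,1,1,1,1,1
1,1,1,1,1,1,1,1,1,1,1,1,1,1

22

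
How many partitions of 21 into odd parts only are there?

Systematic enumeration (by largest part, then next-largest, …) yields 76.

76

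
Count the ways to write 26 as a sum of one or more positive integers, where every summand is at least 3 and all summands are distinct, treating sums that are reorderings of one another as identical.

A partial list (first 12 by largest part):
26
23, 3
22, 4
21, 5
20, 6
19, 7
19, 4, 3
18, 8
18, 5, 3
17, 9
17, 6, 3
17, 5, 4
…and 39 more, for 51 total.

51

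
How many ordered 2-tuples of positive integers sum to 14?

Place 1 bars in the 13 internal gaps of a row of 14 dots: C(13,1) = 13.

13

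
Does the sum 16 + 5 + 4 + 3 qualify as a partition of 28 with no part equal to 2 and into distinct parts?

Yes

The parts sum to 28, and the condition 'no summand equals 2' holds; the condition 'all summands are distinct' holds.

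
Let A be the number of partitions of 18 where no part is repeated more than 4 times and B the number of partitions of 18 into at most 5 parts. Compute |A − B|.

121

Partitions of 18 where no part is repeated more than 4 times: 262.
Partitions of 18 into at most 5 parts: 141.
|262 − 141| = 121.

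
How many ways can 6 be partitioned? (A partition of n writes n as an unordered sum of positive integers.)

11

They are:
6
5, 1
4, 2
4, 1, 1
3, 3
3, 2, 1
3, 1, 1, 1
2, 2, 2
2, 2, 1, 1
2, 1, 1, 1, 1
1, 1, 1, 1, 1, 1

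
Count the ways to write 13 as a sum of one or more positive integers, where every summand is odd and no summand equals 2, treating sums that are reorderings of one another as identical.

18

Listing the qualifying partitions of 13:
13
11,1,1
9,3,1
9,1,1,1,1
7,5,1
7,3,3
7,3,1,1,1
7,1,1,1,1,1,1
5,5,3
5,5,1,1,1
5,3,3,1,1
5,3,1,1,1,1,1
5,1,1,1,1,1,1,1,1
3,3,3,3,1
3,3,3,1,1,1,1
3,3,1,1,1,1,1,1,1
3,1,1,1,1,1,1,1,1,1,1
1,1,1,1,1,1,1,1,1,1,1,1,1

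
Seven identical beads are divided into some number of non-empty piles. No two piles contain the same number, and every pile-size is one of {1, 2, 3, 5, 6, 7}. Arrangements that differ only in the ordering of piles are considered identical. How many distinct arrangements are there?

They are:
7
6, 1
5, 2

3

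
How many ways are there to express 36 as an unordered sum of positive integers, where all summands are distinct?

Enumerating by decreasing first part gives 668 partitions in all.

668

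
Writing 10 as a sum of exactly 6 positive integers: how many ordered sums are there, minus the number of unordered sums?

Ordered (compositions into 6 parts): C(9,5) = 126.
Partitions of 10 into exactly 6 parts: 5.
Difference: 126 − 5 = 121.

121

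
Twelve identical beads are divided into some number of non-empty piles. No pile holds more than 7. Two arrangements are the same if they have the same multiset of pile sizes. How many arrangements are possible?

There are too many to list fully; the first 12 (by largest part) are:
7,5
7,4,1
7,3,2
7,3,1,1
7,2,2,1
7,2,1,1,1
7,1,1,1,1,1
6,6
6,5,1
6,4,2
6,4,1,1
6,3,3
…and 53 more, for 65 total.

65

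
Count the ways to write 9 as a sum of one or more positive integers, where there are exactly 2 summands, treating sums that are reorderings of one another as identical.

4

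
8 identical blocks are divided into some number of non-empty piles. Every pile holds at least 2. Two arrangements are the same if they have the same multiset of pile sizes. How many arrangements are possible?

7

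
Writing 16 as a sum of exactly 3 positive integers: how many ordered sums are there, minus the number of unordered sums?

Ordered (compositions into 3 parts): C(15,2) = 105.
Partitions of 16 into exactly 3 parts: 21.
Difference: 105 − 21 = 84.

84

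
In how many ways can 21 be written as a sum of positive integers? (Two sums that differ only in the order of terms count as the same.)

792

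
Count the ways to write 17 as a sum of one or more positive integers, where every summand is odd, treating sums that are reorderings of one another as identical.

There are too many to list fully; the first 12 (by largest part) are:
17
15, 1, 1
13, 3, 1
13, 1, 1, 1, 1
11, 5, 1
11, 3, 3
11, 3, 1, 1, 1
11, 1, 1, 1, 1, 1, 1
9, 7, 1
9, 5, 3
9, 5, 1, 1, 1
9, 3, 3, 1, 1
…and 26 more, for 38 total.

38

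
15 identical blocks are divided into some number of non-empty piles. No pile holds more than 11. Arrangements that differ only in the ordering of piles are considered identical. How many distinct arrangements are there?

169

Systematic enumeration (by largest part, then next-largest, …) yields 169.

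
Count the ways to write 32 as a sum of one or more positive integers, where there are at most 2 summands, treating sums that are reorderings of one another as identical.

17

The partitions of 32 that satisfy the conditions:
32
1, 31
2, 30
3, 29
4, 28
5, 27
6, 26
7, 25
8, 24
9, 23
10, 22
11, 21
12, 20
13, 19
14, 18
15, 17
16, 16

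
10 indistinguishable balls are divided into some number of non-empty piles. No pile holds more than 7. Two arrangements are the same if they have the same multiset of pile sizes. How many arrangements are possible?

38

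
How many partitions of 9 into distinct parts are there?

Listing the qualifying partitions of 9:
9
8+1
7+2
6+3
6+2+1
5+4
5+3+1
4+3+2
That's 8 in total.

8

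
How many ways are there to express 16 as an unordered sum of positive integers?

Enumerating by decreasing first part gives 231 partitions in all.

231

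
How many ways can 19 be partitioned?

Direct enumeration gives 490 partitions.

490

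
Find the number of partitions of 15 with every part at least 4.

8

They are:
15
11, 4
10, 5
9, 6
8, 7
7, 4, 4
6, 5, 4
5, 5, 5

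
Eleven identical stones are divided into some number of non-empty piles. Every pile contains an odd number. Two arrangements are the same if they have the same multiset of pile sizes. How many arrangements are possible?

They are:
11
9, 1, 1
7, 3, 1
7, 1, 1, 1, 1
5, 5, 1
5, 3, 3
5, 3, 1, 1, 1
5, 1, 1, 1, 1, 1, 1
3, 3, 3, 1, 1
3, 3, 1, 1, 1, 1, 1
3, 1, 1, 1, 1, 1, 1, 1, 1
1, 1, 1, 1, 1, 1, 1, 1, 1, 1, 1
Counting gives 12.

12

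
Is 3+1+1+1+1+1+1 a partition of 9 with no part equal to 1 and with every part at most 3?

The parts sum to 9, and the condition 'no summand equals 1' is violated.

No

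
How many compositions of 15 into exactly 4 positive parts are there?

364

Place 3 bars in the 14 internal gaps of a row of 15 dots: C(14,3) = 364.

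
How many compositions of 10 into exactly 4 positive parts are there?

84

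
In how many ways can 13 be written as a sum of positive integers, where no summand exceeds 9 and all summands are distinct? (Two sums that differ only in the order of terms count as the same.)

Listing the qualifying partitions of 13:
4,9
1,3,9
5,8
1,4,8
2,3,8
6,7
1,5,7
2,4,7
1,2,3,7
2,5,6
3,4,6
1,2,4,6
1,3,4,5
Counting gives 13.

13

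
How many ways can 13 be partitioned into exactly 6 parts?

Enumerating:
1 + 1 + 1 + 1 + 1 + 8
1 + 1 + 1 + 1 + 2 + 7
1 + 1 + 1 + 1 + 3 + 6
1 + 1 + 1 + 2 + 2 + 6
1 + 1 + 1 + 1 + 4 + 5
1 + 1 + 1 + 2 + 3 + 5
1 + 1 + 2 + 2 + 2 + 5
1 + 1 + 1 + 2 + 4 + 4
1 + 1 + 1 + 3 + 3 + 4
1 + 1 + 2 + 2 + 3 + 4
1 + 2 + 2 + 2 + 2 + 4
1 + 1 + 2 + 3 + 3 + 3
1 + 2 + 2 + 2 + 3 + 3
2 + 2 + 2 + 2 + 2 + 3
That's 14 in total.

14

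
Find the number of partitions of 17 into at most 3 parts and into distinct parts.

Listing the qualifying partitions of 17:
17
16 + 1
15 + 2
14 + 3
14 + 2 + 1
13 + 4
13 + 3 + 1
12 + 5
12 + 4 + 1
12 + 3 + 2
11 + 6
11 + 5 + 1
11 + 4 + 2
10 + 7
10 + 6 + 1
10 + 5 + 2
10 + 4 + 3
9 + 8
9 + 7 + 1
9 + 6 + 2
9 + 5 + 3
8 + 7 + 2
8 + 6 + 3
8 + 5 + 4
7 + 6 + 4
That's 25 in total.

25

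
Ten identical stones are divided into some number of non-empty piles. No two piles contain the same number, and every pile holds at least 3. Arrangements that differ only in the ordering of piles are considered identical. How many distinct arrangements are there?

They are:
10
3+7
4+6

3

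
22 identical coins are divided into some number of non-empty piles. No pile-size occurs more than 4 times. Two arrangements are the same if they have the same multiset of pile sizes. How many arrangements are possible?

628

A full systematic count gives 628.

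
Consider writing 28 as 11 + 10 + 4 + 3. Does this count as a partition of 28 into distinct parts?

Yes

The parts sum to 28, and the condition 'all summands are distinct' holds.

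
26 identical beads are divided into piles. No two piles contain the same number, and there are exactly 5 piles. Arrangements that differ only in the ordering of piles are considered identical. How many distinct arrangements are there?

A partial list (first 12 by largest part):
16,4,3,2,1
15,5,3,2,1
14,6,3,2,1
14,5,4,2,1
13,7,3,2,1
13,6,4,2,1
13,5,4,3,1
12,8,3,2,1
12,7,4,2,1
12,6,5,2,1
12,6,4,3,1
12,5,4,3,2
…and 25 more, for 37 total.

37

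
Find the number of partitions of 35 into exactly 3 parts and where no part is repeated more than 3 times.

102

There are 102 such partitions.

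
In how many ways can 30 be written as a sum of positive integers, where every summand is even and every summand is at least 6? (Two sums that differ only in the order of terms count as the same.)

Enumerating:
30
24,6
22,8
20,10
18,12
18,6,6
16,14
16,8,6
14,10,6
14,8,8
12,12,6
12,10,8
12,6,6,6
10,10,10
10,8,6,6
8,8,8,6
6,6,6,6,6

17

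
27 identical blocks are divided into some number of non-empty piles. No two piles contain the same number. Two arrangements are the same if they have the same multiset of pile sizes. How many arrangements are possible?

192

Direct enumeration gives 192 partitions.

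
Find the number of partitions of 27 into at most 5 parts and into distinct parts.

Counting exhaustively, 181 partitions satisfy the conditions.

181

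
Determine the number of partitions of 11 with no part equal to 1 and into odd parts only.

2

Enumerating:
11
5,3,3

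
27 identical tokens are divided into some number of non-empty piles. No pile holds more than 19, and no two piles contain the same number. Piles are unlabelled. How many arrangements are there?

173

Systematic enumeration (by largest part, then next-largest, …) yields 173.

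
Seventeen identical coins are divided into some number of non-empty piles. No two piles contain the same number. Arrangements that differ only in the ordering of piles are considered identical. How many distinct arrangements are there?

38

A partial list (first 12 by largest part):
17
16 + 1
15 + 2
14 + 3
14 + 2 + 1
13 + 4
13 + 3 + 1
12 + 5
12 + 4 + 1
12 + 3 + 2
11 + 6
11 + 5 + 1
…and 26 more, for 38 total.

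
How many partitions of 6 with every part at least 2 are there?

4

The partitions of 6 that satisfy the conditions:
6
4 + 2
3 + 3
2 + 2 + 2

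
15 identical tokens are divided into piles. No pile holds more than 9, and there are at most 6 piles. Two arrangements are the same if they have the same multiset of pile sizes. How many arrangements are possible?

91

Counting exhaustively, 91 partitions satisfy the conditions.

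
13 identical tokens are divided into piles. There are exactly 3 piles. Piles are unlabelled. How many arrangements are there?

14

They are:
11, 1, 1
10, 2, 1
9, 3, 1
9, 2, 2
8, 4, 1
8, 3, 2
7, 5, 1
7, 4, 2
7, 3, 3
6, 6, 1
6, 5, 2
6, 4, 3
5, 5, 3
5, 4, 4
That's 14 in total.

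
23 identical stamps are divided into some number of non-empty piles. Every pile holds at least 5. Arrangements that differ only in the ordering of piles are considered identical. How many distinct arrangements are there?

The partitions of 23 that satisfy the conditions:
23
18 + 5
17 + 6
16 + 7
15 + 8
14 + 9
13 + 10
13 + 5 + 5
12 + 11
12 + 6 + 5
11 + 7 + 5
11 + 6 + 6
10 + 8 + 5
10 + 7 + 6
9 + 9 + 5
9 + 8 + 6
9 + 7 + 7
8 + 8 + 7
8 + 5 + 5 + 5
7 + 6 + 5 + 5
6 + 6 + 6 + 5
That's 21 in total.

21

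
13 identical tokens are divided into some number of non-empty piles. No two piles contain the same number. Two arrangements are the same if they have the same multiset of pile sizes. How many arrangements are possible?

They are:
13
12, 1
11, 2
10, 3
10, 2, 1
9, 4
9, 3, 1
8, 5
8, 4, 1
8, 3, 2
7, 6
7, 5, 1
7, 4, 2
7, 3, 2, 1
6, 5, 2
6, 4, 3
6, 4, 2, 1
5, 4, 3, 1
Counting gives 18.

18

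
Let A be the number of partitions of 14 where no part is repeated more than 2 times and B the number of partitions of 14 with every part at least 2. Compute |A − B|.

23

Partitions of 14 where no part is repeated more than 2 times: 57.
Partitions of 14 with every part at least 2: 34.
|57 − 34| = 23.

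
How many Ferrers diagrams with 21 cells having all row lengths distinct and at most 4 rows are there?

There are too many to list fully; the first 12 (by largest part) are:
21
1+20
2+19
3+18
1+2+18
4+17
1+3+17
5+16
1+4+16
2+3+16
6+15
1+5+15
…and 53 more, for 65 total.

65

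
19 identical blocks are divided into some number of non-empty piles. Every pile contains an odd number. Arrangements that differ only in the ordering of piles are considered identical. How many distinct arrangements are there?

There are too many to list fully; the first 12 (by largest part) are:
19
1+1+17
1+3+15
1+1+1+1+15
1+5+13
3+3+13
1+1+1+3+13
1+1+1+1+1+1+13
1+7+11
3+5+11
1+1+1+5+11
1+1+3+3+11
…and 42 more, for 54 total.

54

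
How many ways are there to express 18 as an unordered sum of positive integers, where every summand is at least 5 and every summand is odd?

Enumerating:
13,5
11,7
9,9
Counting gives 3.

3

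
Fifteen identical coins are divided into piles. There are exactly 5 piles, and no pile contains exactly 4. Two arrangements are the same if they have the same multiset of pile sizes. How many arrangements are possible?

19

The partitions of 15 that satisfy the conditions:
1+1+1+1+11
1+1+1+2+10
1+1+1+3+9
1+1+2+2+9
1+1+2+3+8
1+2+2+2+8
1+1+1+5+7
1+1+3+3+7
1+2+2+3+7
2+2+2+2+7
1+1+1+6+6
1+1+2+5+6
1+2+3+3+6
2+2+2+3+6
1+1+3+5+5
1+2+2+5+5
1+3+3+3+5
2+2+3+3+5
3+3+3+3+3
Counting gives 19.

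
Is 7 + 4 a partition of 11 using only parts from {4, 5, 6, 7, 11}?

The parts sum to 11, and the condition 'each summand belongs to {4, 5, 6, 7, 11}' holds.

Yes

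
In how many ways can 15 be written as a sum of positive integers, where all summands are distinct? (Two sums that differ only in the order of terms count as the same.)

A partial list (first 12 by largest part):
15
1, 14
2, 13
3, 12
1, 2, 12
4, 11
1, 3, 11
5, 10
1, 4, 10
2, 3, 10
6, 9
1, 5, 9
…and 15 more, for 27 total.

27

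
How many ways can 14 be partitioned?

135

Systematic enumeration (by largest part, then next-largest, …) yields 135.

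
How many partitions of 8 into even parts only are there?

5

The partitions of 8 that satisfy the conditions:
8
6 + 2
4 + 4
4 + 2 + 2
2 + 2 + 2 + 2
That's 5 in total.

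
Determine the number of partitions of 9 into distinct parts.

The partitions of 9 that satisfy the conditions:
9
8 + 1
7 + 2
6 + 3
6 + 2 + 1
5 + 4
5 + 3 + 1
4 + 3 + 2

8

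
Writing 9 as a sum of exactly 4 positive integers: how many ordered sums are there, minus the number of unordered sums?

Ordered (compositions into 4 parts): C(8,3) = 56.
Unordered (partitions into 4 parts): 6.
Difference: 56 − 6 = 50.

50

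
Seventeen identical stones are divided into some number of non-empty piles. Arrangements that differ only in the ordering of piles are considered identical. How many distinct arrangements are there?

297

Counting exhaustively, 297 partitions satisfy the conditions.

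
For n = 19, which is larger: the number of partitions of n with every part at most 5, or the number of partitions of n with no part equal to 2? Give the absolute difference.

Partitions of 19 with every part at most 5: 164.
Partitions of 19 with no part equal to 2: 193.
|164 − 193| = 29.

29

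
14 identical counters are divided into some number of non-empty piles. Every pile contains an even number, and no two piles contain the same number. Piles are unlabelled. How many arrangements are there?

5

The partitions of 14 that satisfy the conditions:
14
12,2
10,4
8,6
8,4,2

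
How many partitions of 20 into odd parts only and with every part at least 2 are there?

10

Enumerating:
17, 3
15, 5
13, 7
11, 9
11, 3, 3, 3
9, 5, 3, 3
7, 7, 3, 3
7, 5, 5, 3
5, 5, 5, 5
5, 3, 3, 3, 3, 3
That's 10 in total.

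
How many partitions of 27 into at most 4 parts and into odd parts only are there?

20

Listing the qualifying partitions of 27:
27
1+1+25
1+3+23
1+5+21
3+3+21
1+7+19
3+5+19
1+9+17
3+7+17
5+5+17
1+11+15
3+9+15
5+7+15
1+13+13
3+11+13
5+9+13
7+7+13
5+11+11
7+9+11
9+9+9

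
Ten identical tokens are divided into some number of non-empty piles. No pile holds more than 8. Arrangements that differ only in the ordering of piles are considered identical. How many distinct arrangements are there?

40

A partial list (first 12 by largest part):
2,8
1,1,8
3,7
1,2,7
1,1,1,7
4,6
1,3,6
2,2,6
1,1,2,6
1,1,1,1,6
5,5
1,4,5
…and 28 more, for 40 total.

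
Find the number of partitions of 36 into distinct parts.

Enumerating by decreasing first part gives 668 partitions in all.

668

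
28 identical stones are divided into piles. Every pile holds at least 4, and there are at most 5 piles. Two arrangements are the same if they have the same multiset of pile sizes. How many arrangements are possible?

Enumerating by decreasing first part gives 94 partitions in all.

94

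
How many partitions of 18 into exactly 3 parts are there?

27

A partial list (first 12 by largest part):
16 + 1 + 1
15 + 2 + 1
14 + 3 + 1
14 + 2 + 2
13 + 4 + 1
13 + 3 + 2
12 + 5 + 1
12 + 4 + 2
12 + 3 + 3
11 + 6 + 1
11 + 5 + 2
11 + 4 + 3
…and 15 more, for 27 total.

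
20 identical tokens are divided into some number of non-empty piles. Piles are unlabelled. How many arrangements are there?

Direct enumeration gives 627 partitions.

627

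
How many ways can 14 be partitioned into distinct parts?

22

Listing the qualifying partitions of 14:
14
13,1
12,2
11,3
11,2,1
10,4
10,3,1
9,5
9,4,1
9,3,2
8,6
8,5,1
8,4,2
8,3,2,1
7,6,1
7,5,2
7,4,3
7,4,2,1
6,5,3
6,5,2,1
6,4,3,1
5,4,3,2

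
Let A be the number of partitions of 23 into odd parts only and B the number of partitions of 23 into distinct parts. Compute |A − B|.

0

Partitions of 23 into odd parts only: 104.
Partitions of 23 into distinct parts: 104.
|104 − 104| = 0.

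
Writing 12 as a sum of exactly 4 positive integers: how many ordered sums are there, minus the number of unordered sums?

150

Ordered (compositions into 4 parts): C(11,3) = 165.
Unordered (partitions into 4 parts): 15.
Difference: 165 − 15 = 150.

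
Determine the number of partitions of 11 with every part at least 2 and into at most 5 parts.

14

Enumerating:
11
9 + 2
8 + 3
7 + 4
7 + 2 + 2
6 + 5
6 + 3 + 2
5 + 4 + 2
5 + 3 + 3
5 + 2 + 2 + 2
4 + 4 + 3
4 + 3 + 2 + 2
3 + 3 + 3 + 2
3 + 2 + 2 + 2 + 2
That's 14 in total.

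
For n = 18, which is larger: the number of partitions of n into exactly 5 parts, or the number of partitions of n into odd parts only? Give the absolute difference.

11

Partitions of 18 into exactly 5 parts: 57.
Partitions of 18 into odd parts only: 46.
|57 − 46| = 11.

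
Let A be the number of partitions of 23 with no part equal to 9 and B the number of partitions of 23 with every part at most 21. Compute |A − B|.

133

Partitions of 23 with no part equal to 9: 1120.
Partitions of 23 with every part at most 21: 1253.
|1120 − 1253| = 133.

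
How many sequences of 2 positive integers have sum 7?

6

Equivalently, choose which 1 of the 6 gaps become plus signs: C(6,1) = 6.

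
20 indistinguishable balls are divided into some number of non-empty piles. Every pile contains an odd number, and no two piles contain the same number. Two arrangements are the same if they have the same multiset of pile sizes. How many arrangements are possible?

Enumerating:
1,19
3,17
5,15
7,13
9,11
1,3,5,11
1,3,7,9
Counting gives 7.

7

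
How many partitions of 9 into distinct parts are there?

8

Enumerating:
9
8+1
7+2
6+3
6+2+1
5+4
5+3+1
4+3+2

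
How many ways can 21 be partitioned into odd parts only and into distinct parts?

They are:
21
1+3+17
1+5+15
1+7+13
3+5+13
1+9+11
3+7+11
5+7+9

8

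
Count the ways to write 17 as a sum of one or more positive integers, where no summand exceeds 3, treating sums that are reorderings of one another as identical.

There are too many to list fully; the first 12 (by largest part) are:
3+3+3+3+3+2
3+3+3+3+3+1+1
3+3+3+3+2+2+1
3+3+3+3+2+1+1+1
3+3+3+3+1+1+1+1+1
3+3+3+2+2+2+2
3+3+3+2+2+2+1+1
3+3+3+2+2+1+1+1+1
3+3+3+2+1+1+1+1+1+1
3+3+3+1+1+1+1+1+1+1+1
3+3+2+2+2+2+2+1
3+3+2+2+2+2+1+1+1
…and 21 more, for 33 total.

33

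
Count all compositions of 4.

There are 3 gaps and each independently is a cut or not, giving 2^3 = 8.

8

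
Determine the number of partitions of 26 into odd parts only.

165

A full systematic count gives 165.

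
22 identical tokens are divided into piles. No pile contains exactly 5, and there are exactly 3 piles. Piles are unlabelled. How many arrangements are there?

There are too many to list fully; the first 12 (by largest part) are:
20,1,1
19,2,1
18,3,1
18,2,2
17,4,1
17,3,2
16,4,2
16,3,3
15,6,1
15,4,3
14,7,1
14,6,2
…and 20 more, for 32 total.

32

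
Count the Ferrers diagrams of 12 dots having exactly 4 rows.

15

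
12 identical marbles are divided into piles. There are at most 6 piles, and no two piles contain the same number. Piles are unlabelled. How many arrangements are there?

Enumerating:
12
11, 1
10, 2
9, 3
9, 2, 1
8, 4
8, 3, 1
7, 5
7, 4, 1
7, 3, 2
6, 5, 1
6, 4, 2
6, 3, 2, 1
5, 4, 3
5, 4, 2, 1

15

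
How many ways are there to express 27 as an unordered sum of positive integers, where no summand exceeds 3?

75

Counting exhaustively, 75 partitions satisfy the conditions.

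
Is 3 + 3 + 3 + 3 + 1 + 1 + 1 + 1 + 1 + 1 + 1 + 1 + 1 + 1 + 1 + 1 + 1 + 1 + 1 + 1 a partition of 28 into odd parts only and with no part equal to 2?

Yes

The parts sum to 28, and the condition 'every summand is odd' holds; the condition 'no summand equals 2' holds.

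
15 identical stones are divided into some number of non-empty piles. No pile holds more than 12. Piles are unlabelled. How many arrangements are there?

172

Systematic enumeration (by largest part, then next-largest, …) yields 172.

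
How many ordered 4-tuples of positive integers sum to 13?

220

Place 3 bars in the 12 internal gaps of a row of 13 dots: C(12,3) = 220.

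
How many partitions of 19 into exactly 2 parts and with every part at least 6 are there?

Enumerating:
13,6
12,7
11,8
10,9

4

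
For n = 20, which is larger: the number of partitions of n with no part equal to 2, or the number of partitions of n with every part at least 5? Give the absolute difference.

229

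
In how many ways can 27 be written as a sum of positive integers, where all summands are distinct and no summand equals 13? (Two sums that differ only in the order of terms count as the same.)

Counting exhaustively, 171 partitions satisfy the conditions.

171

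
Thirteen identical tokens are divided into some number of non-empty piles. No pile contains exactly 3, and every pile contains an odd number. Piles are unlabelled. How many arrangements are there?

Enumerating:
13
11+1+1
9+1+1+1+1
7+5+1
7+1+1+1+1+1+1
5+5+1+1+1
5+1+1+1+1+1+1+1+1
1+1+1+1+1+1+1+1+1+1+1+1+1

8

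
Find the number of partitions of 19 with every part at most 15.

483

There are 483 such partitions.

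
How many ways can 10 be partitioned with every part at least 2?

12

They are:
10
8+2
7+3
6+4
6+2+2
5+5
5+3+2
4+4+2
4+3+3
4+2+2+2
3+3+2+2
2+2+2+2+2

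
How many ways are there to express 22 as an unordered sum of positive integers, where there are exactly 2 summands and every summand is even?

5

Enumerating:
20, 2
18, 4
16, 6
14, 8
12, 10
Counting gives 5.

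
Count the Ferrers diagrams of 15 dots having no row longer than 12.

A full systematic count gives 172.

172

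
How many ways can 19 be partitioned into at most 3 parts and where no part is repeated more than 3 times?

40

There are too many to list fully; the first 12 (by largest part) are:
19
18, 1
17, 2
17, 1, 1
16, 3
16, 2, 1
15, 4
15, 3, 1
15, 2, 2
14, 5
14, 4, 1
14, 3, 2
…and 28 more, for 40 total.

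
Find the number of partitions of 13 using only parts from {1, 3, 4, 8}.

15

Listing the qualifying partitions of 13:
1+4+8
1+1+3+8
1+1+1+1+1+8
1+4+4+4
1+1+3+4+4
1+1+1+1+1+4+4
3+3+3+4
1+1+1+3+3+4
1+1+1+1+1+1+3+4
1+1+1+1+1+1+1+1+1+4
1+3+3+3+3
1+1+1+1+3+3+3
1+1+1+1+1+1+1+3+3
1+1+1+1+1+1+1+1+1+1+3
1+1+1+1+1+1+1+1+1+1+1+1+1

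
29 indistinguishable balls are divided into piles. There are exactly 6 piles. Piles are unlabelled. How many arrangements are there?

A full systematic count gives 454.

454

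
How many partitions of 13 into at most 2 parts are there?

Enumerating:
13
12 + 1
11 + 2
10 + 3
9 + 4
8 + 5
7 + 6

7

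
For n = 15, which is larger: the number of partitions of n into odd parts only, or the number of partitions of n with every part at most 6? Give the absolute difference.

83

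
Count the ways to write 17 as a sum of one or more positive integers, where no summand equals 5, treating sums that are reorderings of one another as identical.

220

There are 220 such partitions.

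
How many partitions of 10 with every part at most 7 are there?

A partial list (first 12 by largest part):
3+7
1+2+7
1+1+1+7
4+6
1+3+6
2+2+6
1+1+2+6
1+1+1+1+6
5+5
1+4+5
2+3+5
1+1+3+5
…and 26 more, for 38 total.

38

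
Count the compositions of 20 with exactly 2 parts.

Equivalently, choose which 1 of the 19 gaps become plus signs: C(19,1) = 19.

19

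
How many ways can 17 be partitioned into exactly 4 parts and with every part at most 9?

There are too many to list fully; the first 12 (by largest part) are:
9+6+1+1
9+5+2+1
9+4+3+1
9+4+2+2
9+3+3+2
8+7+1+1
8+6+2+1
8+5+3+1
8+5+2+2
8+4+4+1
8+4+3+2
8+3+3+3
…and 16 more, for 28 total.

28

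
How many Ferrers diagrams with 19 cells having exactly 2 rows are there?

9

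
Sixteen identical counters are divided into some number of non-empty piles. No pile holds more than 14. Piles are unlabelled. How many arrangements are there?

Counting exhaustively, 229 partitions satisfy the conditions.

229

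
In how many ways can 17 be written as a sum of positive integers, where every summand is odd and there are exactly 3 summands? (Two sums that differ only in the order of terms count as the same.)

8

Listing the qualifying partitions of 17:
1 + 1 + 15
1 + 3 + 13
1 + 5 + 11
3 + 3 + 11
1 + 7 + 9
3 + 5 + 9
3 + 7 + 7
5 + 5 + 7
Counting gives 8.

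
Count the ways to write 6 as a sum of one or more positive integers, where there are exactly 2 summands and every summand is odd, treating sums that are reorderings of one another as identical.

Listing the qualifying partitions of 6:
1, 5
3, 3
That's 2 in total.

2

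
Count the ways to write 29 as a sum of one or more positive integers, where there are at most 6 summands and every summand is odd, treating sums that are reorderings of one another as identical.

69

There are too many to list fully; the first 12 (by largest part) are:
29
27, 1, 1
25, 3, 1
25, 1, 1, 1, 1
23, 5, 1
23, 3, 3
23, 3, 1, 1, 1
21, 7, 1
21, 5, 3
21, 5, 1, 1, 1
21, 3, 3, 1, 1
19, 9, 1
…and 57 more, for 69 total.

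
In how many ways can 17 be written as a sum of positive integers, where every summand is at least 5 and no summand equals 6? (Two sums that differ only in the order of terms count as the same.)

5

Enumerating:
17
12 + 5
10 + 7
9 + 8
7 + 5 + 5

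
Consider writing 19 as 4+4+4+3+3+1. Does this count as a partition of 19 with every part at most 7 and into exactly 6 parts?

Yes

The parts sum to 19, and the condition 'no summand exceeds 7' holds; the condition 'there are exactly 6 summands' holds.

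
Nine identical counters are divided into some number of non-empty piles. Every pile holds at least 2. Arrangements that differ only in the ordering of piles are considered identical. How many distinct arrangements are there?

Enumerating:
9
7,2
6,3
5,4
5,2,2
4,3,2
3,3,3
3,2,2,2
Counting gives 8.

8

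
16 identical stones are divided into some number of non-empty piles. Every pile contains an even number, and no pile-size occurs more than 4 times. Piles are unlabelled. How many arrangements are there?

Enumerating:
16
14+2
12+4
12+2+2
10+6
10+4+2
10+2+2+2
8+8
8+6+2
8+4+4
8+4+2+2
8+2+2+2+2
6+6+4
6+6+2+2
6+4+4+2
6+4+2+2+2
4+4+4+4
4+4+4+2+2
4+4+2+2+2+2
That's 19 in total.

19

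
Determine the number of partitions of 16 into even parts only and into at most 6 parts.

20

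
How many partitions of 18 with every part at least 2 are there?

Direct enumeration gives 88 partitions.

88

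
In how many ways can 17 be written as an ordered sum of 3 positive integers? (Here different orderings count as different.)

120

By stars and bars with positive parts, the count is C(16,2) = 120.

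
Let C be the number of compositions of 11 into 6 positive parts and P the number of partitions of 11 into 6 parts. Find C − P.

Compositions: C(10,5) = 252.
Partitions of 11 into exactly 6 parts: 7.
Difference: 252 − 7 = 245.

245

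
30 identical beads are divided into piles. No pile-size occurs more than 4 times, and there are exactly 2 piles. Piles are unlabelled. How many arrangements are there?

15

Listing the qualifying partitions of 30:
29, 1
28, 2
27, 3
26, 4
25, 5
24, 6
23, 7
22, 8
21, 9
20, 10
19, 11
18, 12
17, 13
16, 14
15, 15
Counting gives 15.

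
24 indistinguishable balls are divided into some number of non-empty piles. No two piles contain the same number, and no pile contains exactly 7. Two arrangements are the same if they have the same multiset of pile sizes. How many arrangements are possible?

92

Direct enumeration gives 92 partitions.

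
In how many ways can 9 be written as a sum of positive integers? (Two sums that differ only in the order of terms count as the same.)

There are too many to list fully; the first 12 (by largest part) are:
9
8, 1
7, 2
7, 1, 1
6, 3
6, 2, 1
6, 1, 1, 1
5, 4
5, 3, 1
5, 2, 2
5, 2, 1, 1
5, 1, 1, 1, 1
…and 18 more, for 30 total.

30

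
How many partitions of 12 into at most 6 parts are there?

A partial list (first 12 by largest part):
12
1+11
2+10
1+1+10
3+9
1+2+9
1+1+1+9
4+8
1+3+8
2+2+8
1+1+2+8
1+1+1+1+8
…and 46 more, for 58 total.

58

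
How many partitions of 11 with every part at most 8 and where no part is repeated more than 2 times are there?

23

Listing the qualifying partitions of 11:
8 + 3
8 + 2 + 1
7 + 4
7 + 3 + 1
7 + 2 + 2
7 + 2 + 1 + 1
6 + 5
6 + 4 + 1
6 + 3 + 2
6 + 3 + 1 + 1
6 + 2 + 2 + 1
5 + 5 + 1
5 + 4 + 2
5 + 4 + 1 + 1
5 + 3 + 3
5 + 3 + 2 + 1
5 + 2 + 2 + 1 + 1
4 + 4 + 3
4 + 4 + 2 + 1
4 + 3 + 3 + 1
4 + 3 + 2 + 2
4 + 3 + 2 + 1 + 1
3 + 3 + 2 + 2 + 1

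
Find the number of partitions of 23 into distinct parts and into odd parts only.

9

Listing the qualifying partitions of 23:
23
1, 3, 19
1, 5, 17
1, 7, 15
3, 5, 15
1, 9, 13
3, 7, 13
3, 9, 11
5, 7, 11
Counting gives 9.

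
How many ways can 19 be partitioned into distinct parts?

54

A partial list (first 12 by largest part):
19
18 + 1
17 + 2
16 + 3
16 + 2 + 1
15 + 4
15 + 3 + 1
14 + 5
14 + 4 + 1
14 + 3 + 2
13 + 6
13 + 5 + 1
…and 42 more, for 54 total.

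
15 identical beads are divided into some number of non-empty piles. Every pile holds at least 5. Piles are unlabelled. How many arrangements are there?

The partitions of 15 that satisfy the conditions:
15
10+5
9+6
8+7
5+5+5

5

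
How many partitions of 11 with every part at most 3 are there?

16

Listing the qualifying partitions of 11:
3 + 3 + 3 + 2
3 + 3 + 3 + 1 + 1
3 + 3 + 2 + 2 + 1
3 + 3 + 2 + 1 + 1 + 1
3 + 3 + 1 + 1 + 1 + 1 + 1
3 + 2 + 2 + 2 + 2
3 + 2 + 2 + 2 + 1 + 1
3 + 2 + 2 + 1 + 1 + 1 + 1
3 + 2 + 1 + 1 + 1 + 1 + 1 + 1
3 + 1 + 1 + 1 + 1 + 1 + 1 + 1 + 1
2 + 2 + 2 + 2 + 2 + 1
2 + 2 + 2 + 2 + 1 + 1 + 1
2 + 2 + 2 + 1 + 1 + 1 + 1 + 1
2 + 2 + 1 + 1 + 1 + 1 + 1 + 1 + 1
2 + 1 + 1 + 1 + 1 + 1 + 1 + 1 + 1 + 1
1 + 1 + 1 + 1 + 1 + 1 + 1 + 1 + 1 + 1 + 1
That's 16 in total.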